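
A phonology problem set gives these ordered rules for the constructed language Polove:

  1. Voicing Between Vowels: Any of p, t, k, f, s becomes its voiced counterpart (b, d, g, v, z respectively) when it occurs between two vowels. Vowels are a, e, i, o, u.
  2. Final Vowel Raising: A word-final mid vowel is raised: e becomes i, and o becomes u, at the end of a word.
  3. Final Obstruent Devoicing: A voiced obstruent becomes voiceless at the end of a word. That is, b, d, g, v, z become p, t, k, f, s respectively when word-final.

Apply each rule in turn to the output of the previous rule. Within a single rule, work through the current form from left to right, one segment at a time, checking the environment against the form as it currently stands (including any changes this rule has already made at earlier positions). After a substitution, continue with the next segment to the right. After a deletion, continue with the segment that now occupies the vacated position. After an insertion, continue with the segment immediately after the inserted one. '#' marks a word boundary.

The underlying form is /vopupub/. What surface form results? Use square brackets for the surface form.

[vobubup]

1 Voicing Between Vowels: [vopupub] → [vobubub]
2 Final Vowel Raising: no change — [vobubub]
3 Final Obstruent Devoicing: [vobubub] → [vobubup]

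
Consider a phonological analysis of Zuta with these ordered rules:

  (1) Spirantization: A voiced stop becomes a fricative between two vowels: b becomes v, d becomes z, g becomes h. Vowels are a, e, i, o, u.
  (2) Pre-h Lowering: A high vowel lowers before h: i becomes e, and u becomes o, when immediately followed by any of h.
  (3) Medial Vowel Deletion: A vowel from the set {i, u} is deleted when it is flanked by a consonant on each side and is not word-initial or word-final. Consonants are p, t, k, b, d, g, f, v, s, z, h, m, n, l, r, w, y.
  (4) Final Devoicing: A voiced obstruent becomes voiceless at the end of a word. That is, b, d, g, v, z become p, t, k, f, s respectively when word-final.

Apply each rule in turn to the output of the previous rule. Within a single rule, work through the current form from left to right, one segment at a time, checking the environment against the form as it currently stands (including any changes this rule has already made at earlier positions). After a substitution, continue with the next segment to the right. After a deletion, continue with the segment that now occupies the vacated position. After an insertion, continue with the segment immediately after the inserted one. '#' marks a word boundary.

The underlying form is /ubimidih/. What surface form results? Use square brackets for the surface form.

(1) Spirantization: [ubimidih] → [uvimizih]
(2) Pre-h Lowering: [uvimizih] → [uvimizeh]
(3) Medial Vowel Deletion: [uvimizeh] → [uvmzeh]
(4) Final Devoicing: no change — [uvmzeh]

[uvmzeh]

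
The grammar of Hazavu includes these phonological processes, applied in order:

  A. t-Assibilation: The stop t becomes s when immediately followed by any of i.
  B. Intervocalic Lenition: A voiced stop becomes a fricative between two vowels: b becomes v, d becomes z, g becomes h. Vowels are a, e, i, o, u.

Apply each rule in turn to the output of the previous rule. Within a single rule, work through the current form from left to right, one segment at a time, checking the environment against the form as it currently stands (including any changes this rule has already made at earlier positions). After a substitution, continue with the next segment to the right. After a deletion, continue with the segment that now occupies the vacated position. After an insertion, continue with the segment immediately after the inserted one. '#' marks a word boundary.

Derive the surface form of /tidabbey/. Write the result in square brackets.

A t-Assibilation: [tidabbey] → [sidabbey]
B Intervocalic Lenition: [sidabbey] → [sizabbey]

[sizabbey]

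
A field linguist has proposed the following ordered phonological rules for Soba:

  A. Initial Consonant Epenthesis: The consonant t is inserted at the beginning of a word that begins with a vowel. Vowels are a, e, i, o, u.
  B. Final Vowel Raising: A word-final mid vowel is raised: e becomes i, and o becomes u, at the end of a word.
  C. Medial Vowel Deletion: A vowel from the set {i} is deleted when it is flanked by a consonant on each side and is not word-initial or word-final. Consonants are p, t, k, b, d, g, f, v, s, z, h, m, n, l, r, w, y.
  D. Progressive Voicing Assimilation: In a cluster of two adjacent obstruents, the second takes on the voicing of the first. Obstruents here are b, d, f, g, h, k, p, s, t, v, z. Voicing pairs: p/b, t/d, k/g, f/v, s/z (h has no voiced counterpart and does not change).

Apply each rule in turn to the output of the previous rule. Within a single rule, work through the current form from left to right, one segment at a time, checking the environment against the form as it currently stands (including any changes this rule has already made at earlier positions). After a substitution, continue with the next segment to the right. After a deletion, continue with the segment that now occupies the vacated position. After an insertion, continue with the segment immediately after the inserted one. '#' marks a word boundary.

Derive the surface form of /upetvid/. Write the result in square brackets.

[tupetft]

A Initial Consonant Epenthesis: [upetvid] → [tupetvid]
B Final Vowel Raising: no change — [tupetvid]
C Medial Vowel Deletion: [tupetvid] → [tupetvd]
D Progressive Voicing Assimilation: [tupetvd] → [tupetft]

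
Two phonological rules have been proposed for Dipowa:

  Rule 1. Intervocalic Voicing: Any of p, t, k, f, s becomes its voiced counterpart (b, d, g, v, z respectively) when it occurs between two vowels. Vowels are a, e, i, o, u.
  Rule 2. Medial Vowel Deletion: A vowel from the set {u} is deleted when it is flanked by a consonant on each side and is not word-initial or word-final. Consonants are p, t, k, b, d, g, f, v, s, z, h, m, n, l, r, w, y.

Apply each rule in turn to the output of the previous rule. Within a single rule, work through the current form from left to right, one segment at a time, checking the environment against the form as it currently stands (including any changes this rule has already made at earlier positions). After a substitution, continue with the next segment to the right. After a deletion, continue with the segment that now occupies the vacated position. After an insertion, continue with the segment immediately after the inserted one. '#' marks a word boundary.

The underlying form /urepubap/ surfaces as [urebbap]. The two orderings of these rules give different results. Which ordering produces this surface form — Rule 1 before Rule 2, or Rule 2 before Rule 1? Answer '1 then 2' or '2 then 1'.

Order 1 then 2:
  1 Intervocalic Voicing: [urepubap] → [urebubap]
  2 Medial Vowel Deletion: [urebubap] → [urebbap]
  result: [urebbap]
Order 2 then 1:
  2 Medial Vowel Deletion: [urepubap] → [urepbap]
  1 Intervocalic Voicing: no change — [urepbap]
  result: [urepbap]

1 then 2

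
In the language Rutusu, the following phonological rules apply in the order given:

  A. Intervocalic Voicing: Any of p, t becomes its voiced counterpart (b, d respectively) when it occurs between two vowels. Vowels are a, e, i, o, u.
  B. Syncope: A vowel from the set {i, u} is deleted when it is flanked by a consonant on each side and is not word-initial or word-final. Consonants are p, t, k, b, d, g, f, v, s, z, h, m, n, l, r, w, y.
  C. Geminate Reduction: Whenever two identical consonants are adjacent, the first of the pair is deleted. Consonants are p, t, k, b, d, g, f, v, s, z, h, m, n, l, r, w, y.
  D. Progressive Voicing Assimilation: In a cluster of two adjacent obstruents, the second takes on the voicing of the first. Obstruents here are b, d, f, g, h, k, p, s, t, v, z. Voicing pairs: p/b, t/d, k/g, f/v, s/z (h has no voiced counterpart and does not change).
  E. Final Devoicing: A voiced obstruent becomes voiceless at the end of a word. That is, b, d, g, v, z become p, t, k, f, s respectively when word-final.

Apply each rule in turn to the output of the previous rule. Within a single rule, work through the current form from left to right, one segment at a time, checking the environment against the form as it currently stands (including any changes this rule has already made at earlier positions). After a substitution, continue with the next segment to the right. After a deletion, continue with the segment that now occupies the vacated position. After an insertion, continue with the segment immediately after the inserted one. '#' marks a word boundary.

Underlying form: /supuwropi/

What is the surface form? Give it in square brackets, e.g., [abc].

[spwrobi]

A Intervocalic Voicing: [supuwropi] → [subuwrobi]
B Syncope: [subuwrobi] → [sbwrobi]
C Geminate Reduction: no change — [sbwrobi]
D Progressive Voicing Assimilation: [sbwrobi] → [spwrobi]
E Final Devoicing: no change — [spwrobi]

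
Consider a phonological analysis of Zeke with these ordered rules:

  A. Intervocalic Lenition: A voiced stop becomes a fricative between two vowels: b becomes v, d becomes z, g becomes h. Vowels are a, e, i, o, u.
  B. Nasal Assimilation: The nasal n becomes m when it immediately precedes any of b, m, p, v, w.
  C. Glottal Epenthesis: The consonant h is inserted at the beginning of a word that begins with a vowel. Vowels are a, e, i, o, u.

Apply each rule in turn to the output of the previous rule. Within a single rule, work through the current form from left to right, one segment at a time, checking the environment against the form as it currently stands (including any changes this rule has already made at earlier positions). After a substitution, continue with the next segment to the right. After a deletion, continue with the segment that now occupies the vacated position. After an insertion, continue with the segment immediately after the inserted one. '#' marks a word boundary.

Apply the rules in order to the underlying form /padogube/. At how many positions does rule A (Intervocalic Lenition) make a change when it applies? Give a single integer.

A Intervocalic Lenition: [padogube] → [pazohuve]
B Nasal Assimilation: no change — [pazohuve]
C Glottal Epenthesis: no change — [pazohuve]
Rule A changed 3 position(s).

3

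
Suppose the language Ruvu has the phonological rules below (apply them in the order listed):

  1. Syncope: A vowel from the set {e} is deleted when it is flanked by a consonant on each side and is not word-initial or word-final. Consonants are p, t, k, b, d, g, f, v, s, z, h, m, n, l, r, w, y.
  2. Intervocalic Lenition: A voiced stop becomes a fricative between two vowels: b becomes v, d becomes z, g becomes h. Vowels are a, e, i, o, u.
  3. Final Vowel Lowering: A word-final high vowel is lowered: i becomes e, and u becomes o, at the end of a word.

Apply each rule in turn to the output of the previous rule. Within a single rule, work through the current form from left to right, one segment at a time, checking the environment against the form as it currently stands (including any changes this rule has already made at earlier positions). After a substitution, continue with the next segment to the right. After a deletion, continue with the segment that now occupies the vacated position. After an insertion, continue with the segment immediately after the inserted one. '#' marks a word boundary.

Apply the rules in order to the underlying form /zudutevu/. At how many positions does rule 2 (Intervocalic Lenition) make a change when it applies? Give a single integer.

1 Syncope: [zudutevu] → [zudutvu]
2 Intervocalic Lenition: [zudutvu] → [zuzutvu]
3 Final Vowel Lowering: [zuzutvu] → [zuzutvo]
Rule 2 changed 1 position(s).

1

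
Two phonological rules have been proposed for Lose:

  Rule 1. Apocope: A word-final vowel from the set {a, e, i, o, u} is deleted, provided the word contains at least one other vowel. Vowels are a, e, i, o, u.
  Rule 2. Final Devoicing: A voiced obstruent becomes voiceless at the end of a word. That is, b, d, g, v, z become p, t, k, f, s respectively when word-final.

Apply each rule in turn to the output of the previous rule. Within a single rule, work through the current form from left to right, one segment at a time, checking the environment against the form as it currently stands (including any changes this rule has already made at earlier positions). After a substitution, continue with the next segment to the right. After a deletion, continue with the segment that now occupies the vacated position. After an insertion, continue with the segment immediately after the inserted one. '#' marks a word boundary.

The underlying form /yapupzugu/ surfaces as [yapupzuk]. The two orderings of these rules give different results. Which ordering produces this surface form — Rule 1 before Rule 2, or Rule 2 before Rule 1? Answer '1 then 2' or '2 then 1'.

1 then 2

Order 1 then 2:
  1 Apocope: [yapupzugu] → [yapupzug]
  2 Final Devoicing: [yapupzug] → [yapupzuk]
  result: [yapupzuk]
Order 2 then 1:
  2 Final Devoicing: no change — [yapupzugu]
  1 Apocope: [yapupzugu] → [yapupzug]
  result: [yapupzug]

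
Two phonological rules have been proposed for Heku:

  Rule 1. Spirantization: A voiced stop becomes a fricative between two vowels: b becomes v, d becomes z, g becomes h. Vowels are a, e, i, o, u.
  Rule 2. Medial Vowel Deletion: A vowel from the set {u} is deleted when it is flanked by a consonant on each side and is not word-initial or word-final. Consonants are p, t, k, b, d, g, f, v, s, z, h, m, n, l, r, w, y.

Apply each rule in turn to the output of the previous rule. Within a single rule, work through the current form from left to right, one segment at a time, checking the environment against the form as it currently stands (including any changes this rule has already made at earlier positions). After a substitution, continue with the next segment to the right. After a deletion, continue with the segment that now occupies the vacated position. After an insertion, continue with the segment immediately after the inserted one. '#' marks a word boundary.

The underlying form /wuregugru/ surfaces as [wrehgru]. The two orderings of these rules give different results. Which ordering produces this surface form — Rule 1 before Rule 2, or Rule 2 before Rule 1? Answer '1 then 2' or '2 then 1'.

1 then 2

Order 1 then 2:
  1 Spirantization: [wuregugru] → [wurehugru]
  2 Medial Vowel Deletion: [wurehugru] → [wrehgru]
  result: [wrehgru]
Order 2 then 1:
  2 Medial Vowel Deletion: [wuregugru] → [wreggru]
  1 Spirantization: no change — [wreggru]
  result: [wreggru]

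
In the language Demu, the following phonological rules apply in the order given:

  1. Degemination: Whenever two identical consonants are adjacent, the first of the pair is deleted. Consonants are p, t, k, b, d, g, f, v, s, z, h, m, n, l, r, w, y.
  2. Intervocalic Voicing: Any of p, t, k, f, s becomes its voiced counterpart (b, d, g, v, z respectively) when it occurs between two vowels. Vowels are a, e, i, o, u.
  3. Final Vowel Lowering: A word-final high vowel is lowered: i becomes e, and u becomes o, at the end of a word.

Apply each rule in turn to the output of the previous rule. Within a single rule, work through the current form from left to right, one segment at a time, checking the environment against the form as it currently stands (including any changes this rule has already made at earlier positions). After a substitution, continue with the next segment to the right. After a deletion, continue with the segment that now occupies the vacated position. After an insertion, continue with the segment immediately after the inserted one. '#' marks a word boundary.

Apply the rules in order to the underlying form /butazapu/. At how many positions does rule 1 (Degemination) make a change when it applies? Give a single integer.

0

1 Degemination: no change — [butazapu]
2 Intervocalic Voicing: [butazapu] → [budazabu]
3 Final Vowel Lowering: [budazabu] → [budazabo]
Rule 1 changed 0 position(s).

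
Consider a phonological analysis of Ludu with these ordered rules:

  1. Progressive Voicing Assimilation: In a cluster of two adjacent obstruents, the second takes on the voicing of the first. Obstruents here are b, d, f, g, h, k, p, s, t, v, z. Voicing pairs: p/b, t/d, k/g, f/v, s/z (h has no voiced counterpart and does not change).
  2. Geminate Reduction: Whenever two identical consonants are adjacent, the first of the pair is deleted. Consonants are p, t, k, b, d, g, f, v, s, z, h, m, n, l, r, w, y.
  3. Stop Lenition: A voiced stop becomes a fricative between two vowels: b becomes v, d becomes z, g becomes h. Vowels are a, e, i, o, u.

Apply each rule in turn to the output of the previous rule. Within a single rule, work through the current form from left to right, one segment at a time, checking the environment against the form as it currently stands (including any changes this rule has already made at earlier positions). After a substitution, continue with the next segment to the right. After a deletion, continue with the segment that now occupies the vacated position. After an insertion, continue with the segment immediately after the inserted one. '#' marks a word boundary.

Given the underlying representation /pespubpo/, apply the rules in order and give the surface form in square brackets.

1 Progressive Voicing Assimilation: [pespubpo] → [pespubbo]
2 Geminate Reduction: [pespubbo] → [pespubo]
3 Stop Lenition: [pespubo] → [pespuvo]

[pespuvo]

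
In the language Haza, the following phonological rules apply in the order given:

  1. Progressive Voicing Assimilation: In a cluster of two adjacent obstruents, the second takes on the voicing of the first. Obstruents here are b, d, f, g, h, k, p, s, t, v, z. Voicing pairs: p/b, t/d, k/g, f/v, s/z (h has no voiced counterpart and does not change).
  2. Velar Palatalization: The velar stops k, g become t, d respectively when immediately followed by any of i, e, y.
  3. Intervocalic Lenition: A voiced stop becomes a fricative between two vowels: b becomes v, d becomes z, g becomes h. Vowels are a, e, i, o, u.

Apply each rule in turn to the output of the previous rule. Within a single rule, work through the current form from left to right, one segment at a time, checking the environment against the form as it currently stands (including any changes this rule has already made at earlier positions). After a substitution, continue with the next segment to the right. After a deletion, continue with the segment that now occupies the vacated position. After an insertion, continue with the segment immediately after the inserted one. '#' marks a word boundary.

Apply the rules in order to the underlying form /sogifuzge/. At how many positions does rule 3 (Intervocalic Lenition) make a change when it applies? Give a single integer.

1

1 Progressive Voicing Assimilation: no change — [sogifuzge]
2 Velar Palatalization: [sogifuzge] → [sodifuzde]
3 Intervocalic Lenition: [sodifuzde] → [sozifuzde]
Rule 3 changed 1 position(s).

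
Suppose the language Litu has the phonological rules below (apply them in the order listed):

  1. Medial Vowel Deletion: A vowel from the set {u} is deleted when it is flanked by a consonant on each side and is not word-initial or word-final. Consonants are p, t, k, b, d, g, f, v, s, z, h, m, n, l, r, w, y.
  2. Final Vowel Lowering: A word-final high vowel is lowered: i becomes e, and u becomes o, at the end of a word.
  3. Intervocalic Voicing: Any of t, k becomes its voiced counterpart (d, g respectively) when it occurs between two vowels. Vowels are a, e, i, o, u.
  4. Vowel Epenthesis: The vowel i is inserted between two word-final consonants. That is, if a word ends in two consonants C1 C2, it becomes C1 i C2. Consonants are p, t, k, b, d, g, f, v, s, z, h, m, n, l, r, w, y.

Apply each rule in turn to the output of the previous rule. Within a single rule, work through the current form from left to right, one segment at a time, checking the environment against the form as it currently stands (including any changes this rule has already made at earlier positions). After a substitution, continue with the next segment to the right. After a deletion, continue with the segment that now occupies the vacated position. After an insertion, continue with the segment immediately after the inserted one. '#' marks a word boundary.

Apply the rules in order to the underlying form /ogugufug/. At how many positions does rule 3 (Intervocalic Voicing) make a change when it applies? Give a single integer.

0

1 Medial Vowel Deletion: [ogugufug] → [oggfg]
2 Final Vowel Lowering: no change — [oggfg]
3 Intervocalic Voicing: no change — [oggfg]
4 Vowel Epenthesis: [oggfg] → [oggfig]
Rule 3 changed 0 position(s).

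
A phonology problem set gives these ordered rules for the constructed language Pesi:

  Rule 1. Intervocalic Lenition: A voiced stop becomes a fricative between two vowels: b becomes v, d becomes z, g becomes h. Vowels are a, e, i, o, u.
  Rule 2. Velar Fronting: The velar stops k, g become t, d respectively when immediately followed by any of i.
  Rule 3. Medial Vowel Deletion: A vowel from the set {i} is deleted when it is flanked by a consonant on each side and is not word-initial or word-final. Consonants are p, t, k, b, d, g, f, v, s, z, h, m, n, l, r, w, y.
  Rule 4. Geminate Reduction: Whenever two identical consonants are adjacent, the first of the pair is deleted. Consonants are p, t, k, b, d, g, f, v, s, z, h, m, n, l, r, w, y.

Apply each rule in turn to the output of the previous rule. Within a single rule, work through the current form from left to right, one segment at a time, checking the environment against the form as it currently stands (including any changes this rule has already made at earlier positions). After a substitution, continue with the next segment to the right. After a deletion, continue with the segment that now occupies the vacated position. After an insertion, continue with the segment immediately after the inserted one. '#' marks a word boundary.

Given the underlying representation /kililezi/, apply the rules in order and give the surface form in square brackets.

[tlezi]

Rule 1 Intervocalic Lenition: no change — [kililezi]
Rule 2 Velar Fronting: [kililezi] → [tililezi]
Rule 3 Medial Vowel Deletion: [tililezi] → [tllezi]
Rule 4 Geminate Reduction: [tllezi] → [tlezi]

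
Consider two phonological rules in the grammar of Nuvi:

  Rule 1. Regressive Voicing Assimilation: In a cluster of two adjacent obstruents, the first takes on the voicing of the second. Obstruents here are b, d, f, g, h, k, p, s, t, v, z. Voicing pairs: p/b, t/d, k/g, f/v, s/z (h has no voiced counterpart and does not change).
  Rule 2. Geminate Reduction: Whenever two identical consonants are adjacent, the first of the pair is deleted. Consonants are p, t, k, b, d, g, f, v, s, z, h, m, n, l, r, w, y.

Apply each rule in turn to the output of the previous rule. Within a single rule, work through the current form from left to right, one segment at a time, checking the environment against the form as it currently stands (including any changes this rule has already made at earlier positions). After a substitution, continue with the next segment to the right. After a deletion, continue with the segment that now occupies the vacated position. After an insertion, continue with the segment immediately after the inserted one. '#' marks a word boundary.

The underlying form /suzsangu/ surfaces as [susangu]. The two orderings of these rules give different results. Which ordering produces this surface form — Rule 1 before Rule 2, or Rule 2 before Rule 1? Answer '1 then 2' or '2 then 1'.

Order 1 then 2:
  1 Regressive Voicing Assimilation: [suzsangu] → [sussangu]
  2 Geminate Reduction: [sussangu] → [susangu]
  result: [susangu]
Order 2 then 1:
  2 Geminate Reduction: no change — [suzsangu]
  1 Regressive Voicing Assimilation: [suzsangu] → [sussangu]
  result: [sussangu]

1 then 2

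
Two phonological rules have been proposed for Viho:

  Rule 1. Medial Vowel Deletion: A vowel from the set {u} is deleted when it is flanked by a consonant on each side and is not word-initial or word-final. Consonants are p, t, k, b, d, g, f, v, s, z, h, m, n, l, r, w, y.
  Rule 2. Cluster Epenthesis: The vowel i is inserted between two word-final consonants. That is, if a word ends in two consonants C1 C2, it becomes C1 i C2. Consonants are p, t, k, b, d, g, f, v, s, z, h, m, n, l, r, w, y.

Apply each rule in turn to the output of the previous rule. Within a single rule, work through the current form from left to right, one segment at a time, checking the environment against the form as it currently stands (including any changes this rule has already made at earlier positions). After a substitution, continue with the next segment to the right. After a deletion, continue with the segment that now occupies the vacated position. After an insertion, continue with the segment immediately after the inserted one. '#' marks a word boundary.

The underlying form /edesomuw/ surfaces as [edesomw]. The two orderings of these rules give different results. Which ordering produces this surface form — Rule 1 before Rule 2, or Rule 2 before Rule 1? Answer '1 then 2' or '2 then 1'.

Order 1 then 2:
  1 Medial Vowel Deletion: [edesomuw] → [edesomw]
  2 Cluster Epenthesis: [edesomw] → [edesomiw]
  result: [edesomiw]
Order 2 then 1:
  2 Cluster Epenthesis: no change — [edesomuw]
  1 Medial Vowel Deletion: [edesomuw] → [edesomw]
  result: [edesomw]

2 then 1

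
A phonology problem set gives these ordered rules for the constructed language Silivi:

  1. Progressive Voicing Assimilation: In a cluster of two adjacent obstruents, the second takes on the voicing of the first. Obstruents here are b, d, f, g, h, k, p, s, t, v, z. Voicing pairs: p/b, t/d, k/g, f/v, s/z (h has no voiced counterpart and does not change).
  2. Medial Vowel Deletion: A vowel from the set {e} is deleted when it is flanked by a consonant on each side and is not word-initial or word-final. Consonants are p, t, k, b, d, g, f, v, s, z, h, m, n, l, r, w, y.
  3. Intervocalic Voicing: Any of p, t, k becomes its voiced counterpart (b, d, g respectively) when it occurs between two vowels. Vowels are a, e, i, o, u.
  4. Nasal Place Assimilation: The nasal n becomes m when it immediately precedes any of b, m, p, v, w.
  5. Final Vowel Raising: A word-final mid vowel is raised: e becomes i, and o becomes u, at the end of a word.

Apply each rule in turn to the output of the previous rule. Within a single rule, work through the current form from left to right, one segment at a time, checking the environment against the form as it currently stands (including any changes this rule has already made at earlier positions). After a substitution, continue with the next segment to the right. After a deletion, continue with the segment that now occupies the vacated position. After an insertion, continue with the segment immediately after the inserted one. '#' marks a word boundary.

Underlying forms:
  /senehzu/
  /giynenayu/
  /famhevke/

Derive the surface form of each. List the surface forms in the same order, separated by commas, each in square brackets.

[snhsu], [giynnayu], [famhvgi]

/senehzu/:
  1 Progressive Voicing Assimilation: [senehzu] → [senehsu]
  2 Medial Vowel Deletion: [senehsu] → [snhsu]
  3 Intervocalic Voicing: no change — [snhsu]
  4 Nasal Place Assimilation: no change — [snhsu]
  5 Final Vowel Raising: no change — [snhsu]
/giynenayu/:
  1 Progressive Voicing Assimilation: no change — [giynenayu]
  2 Medial Vowel Deletion: [giynenayu] → [giynnayu]
  3 Intervocalic Voicing: no change — [giynnayu]
  4 Nasal Place Assimilation: no change — [giynnayu]
  5 Final Vowel Raising: no change — [giynnayu]
/famhevke/:
  1 Progressive Voicing Assimilation: [famhevke] → [famhevge]
  2 Medial Vowel Deletion: [famhevge] → [famhvge]
  3 Intervocalic Voicing: no change — [famhvge]
  4 Nasal Place Assimilation: no change — [famhvge]
  5 Final Vowel Raising: [famhvge] → [famhvgi]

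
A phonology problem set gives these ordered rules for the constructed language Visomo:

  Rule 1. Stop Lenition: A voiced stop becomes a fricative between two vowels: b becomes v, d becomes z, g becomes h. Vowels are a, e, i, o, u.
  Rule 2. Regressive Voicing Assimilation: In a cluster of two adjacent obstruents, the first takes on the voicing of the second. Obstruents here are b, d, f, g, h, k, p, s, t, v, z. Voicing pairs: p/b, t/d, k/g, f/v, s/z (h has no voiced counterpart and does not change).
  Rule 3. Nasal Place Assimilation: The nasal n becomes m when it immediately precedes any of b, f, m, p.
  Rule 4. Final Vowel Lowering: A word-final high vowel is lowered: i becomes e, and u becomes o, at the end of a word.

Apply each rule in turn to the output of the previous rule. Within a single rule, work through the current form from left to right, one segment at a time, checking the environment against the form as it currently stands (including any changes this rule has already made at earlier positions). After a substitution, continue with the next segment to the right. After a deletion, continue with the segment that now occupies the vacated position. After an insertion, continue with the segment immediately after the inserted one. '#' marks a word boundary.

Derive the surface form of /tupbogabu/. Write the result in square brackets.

Rule 1 Stop Lenition: [tupbogabu] → [tupbohavu]
Rule 2 Regressive Voicing Assimilation: [tupbohavu] → [tubbohavu]
Rule 3 Nasal Place Assimilation: no change — [tubbohavu]
Rule 4 Final Vowel Lowering: [tubbohavu] → [tubbohavo]

[tubbohavo]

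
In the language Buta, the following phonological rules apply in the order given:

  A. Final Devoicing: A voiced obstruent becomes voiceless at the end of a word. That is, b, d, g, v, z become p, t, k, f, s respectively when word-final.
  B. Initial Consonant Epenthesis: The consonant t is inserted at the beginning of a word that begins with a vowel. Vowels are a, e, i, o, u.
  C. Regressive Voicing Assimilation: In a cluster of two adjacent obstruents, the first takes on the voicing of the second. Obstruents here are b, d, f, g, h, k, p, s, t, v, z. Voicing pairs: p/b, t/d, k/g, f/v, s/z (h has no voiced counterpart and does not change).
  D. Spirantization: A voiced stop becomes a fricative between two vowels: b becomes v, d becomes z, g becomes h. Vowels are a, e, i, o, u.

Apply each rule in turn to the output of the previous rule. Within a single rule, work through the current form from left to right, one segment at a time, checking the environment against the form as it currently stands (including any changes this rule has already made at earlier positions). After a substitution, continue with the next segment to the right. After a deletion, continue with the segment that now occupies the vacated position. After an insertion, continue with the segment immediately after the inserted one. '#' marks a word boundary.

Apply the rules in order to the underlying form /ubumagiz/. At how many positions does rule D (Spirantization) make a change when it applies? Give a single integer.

A Final Devoicing: [ubumagiz] → [ubumagis]
B Initial Consonant Epenthesis: [ubumagis] → [tubumagis]
C Regressive Voicing Assimilation: no change — [tubumagis]
D Spirantization: [tubumagis] → [tuvumahis]
Rule D changed 2 position(s).

2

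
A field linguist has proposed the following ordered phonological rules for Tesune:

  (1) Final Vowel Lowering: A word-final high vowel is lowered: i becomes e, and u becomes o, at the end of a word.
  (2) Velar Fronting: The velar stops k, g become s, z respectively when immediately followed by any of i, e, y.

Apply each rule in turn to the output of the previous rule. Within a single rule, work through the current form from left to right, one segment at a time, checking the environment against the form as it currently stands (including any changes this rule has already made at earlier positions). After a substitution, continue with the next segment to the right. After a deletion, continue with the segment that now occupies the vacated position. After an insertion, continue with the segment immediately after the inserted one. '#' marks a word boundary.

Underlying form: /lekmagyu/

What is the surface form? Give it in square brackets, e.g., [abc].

(1) Final Vowel Lowering: [lekmagyu] → [lekmagyo]
(2) Velar Fronting: [lekmagyo] → [lekmazyo]

[lekmazyo]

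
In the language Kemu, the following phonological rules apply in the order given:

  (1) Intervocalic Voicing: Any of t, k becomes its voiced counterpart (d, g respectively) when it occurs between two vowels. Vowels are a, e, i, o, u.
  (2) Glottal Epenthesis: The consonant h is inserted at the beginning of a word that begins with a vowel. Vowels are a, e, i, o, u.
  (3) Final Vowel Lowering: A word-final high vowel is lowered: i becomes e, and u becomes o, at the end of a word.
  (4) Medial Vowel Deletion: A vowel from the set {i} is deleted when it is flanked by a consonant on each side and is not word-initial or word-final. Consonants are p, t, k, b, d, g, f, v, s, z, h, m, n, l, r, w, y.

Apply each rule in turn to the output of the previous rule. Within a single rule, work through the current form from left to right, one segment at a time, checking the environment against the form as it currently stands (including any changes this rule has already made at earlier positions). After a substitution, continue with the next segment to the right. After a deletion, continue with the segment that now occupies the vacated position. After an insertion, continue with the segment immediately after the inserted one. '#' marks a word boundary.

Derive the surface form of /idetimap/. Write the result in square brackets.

[hdedmap]

(1) Intervocalic Voicing: [idetimap] → [idedimap]
(2) Glottal Epenthesis: [idedimap] → [hidedimap]
(3) Final Vowel Lowering: no change — [hidedimap]
(4) Medial Vowel Deletion: [hidedimap] → [hdedmap]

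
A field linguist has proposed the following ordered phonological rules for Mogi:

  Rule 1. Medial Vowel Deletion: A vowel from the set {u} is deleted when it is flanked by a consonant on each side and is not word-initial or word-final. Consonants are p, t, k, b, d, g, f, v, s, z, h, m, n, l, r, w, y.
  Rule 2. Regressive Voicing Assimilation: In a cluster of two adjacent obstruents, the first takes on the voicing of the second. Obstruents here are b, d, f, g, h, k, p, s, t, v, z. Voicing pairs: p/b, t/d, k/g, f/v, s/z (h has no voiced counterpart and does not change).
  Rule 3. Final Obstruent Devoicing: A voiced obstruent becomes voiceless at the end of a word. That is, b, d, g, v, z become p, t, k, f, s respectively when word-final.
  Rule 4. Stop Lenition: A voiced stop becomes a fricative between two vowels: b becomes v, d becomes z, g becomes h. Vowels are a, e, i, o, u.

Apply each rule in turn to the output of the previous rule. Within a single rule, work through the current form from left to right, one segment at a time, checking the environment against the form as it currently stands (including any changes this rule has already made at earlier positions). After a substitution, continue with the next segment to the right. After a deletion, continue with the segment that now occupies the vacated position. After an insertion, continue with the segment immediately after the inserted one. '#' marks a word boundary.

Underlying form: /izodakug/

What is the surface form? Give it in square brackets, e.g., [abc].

Rule 1 Medial Vowel Deletion: [izodakug] → [izodakg]
Rule 2 Regressive Voicing Assimilation: [izodakg] → [izodagg]
Rule 3 Final Obstruent Devoicing: [izodagg] → [izodagk]
Rule 4 Stop Lenition: [izodagk] → [izozagk]

[izozagk]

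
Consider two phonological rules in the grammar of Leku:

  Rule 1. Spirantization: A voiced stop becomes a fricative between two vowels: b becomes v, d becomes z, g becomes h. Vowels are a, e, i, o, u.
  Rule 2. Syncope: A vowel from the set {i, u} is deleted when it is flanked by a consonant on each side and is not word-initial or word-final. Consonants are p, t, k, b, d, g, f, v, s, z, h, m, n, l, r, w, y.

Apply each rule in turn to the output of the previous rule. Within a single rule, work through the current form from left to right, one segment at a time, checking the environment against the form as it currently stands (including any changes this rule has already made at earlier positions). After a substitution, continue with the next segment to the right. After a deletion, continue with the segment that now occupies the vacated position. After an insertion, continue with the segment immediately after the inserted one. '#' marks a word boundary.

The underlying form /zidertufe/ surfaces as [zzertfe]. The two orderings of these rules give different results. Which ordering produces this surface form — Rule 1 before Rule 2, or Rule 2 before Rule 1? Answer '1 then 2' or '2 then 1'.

1 then 2

Order 1 then 2:
  1 Spirantization: [zidertufe] → [zizertufe]
  2 Syncope: [zizertufe] → [zzertfe]
  result: [zzertfe]
Order 2 then 1:
  2 Syncope: [zidertufe] → [zdertfe]
  1 Spirantization: no change — [zdertfe]
  result: [zdertfe]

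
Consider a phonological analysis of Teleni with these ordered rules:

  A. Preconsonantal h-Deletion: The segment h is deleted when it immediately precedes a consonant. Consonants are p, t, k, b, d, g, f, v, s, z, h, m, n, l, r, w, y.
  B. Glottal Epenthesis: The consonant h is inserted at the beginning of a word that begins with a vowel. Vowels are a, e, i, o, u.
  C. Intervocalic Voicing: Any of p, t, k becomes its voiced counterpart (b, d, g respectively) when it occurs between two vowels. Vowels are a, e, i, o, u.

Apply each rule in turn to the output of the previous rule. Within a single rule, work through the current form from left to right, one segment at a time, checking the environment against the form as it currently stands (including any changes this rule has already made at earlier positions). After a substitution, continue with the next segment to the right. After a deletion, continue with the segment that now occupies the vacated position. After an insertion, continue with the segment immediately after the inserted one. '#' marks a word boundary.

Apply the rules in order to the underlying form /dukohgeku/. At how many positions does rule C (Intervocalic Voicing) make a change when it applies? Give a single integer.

2

A Preconsonantal h-Deletion: [dukohgeku] → [dukogeku]
B Glottal Epenthesis: no change — [dukogeku]
C Intervocalic Voicing: [dukogeku] → [dugogegu]
Rule C changed 2 position(s).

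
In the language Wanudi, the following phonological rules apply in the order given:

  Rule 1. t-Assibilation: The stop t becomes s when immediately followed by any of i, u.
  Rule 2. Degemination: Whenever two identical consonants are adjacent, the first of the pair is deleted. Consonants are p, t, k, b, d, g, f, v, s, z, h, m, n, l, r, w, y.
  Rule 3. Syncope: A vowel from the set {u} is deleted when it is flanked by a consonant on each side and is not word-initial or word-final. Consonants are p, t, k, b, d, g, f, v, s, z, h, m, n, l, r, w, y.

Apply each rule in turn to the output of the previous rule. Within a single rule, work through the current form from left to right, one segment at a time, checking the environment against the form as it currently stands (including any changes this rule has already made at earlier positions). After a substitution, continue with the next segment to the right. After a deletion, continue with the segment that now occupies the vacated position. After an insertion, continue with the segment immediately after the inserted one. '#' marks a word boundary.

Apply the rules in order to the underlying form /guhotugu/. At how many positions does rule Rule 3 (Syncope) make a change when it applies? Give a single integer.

Rule 1 t-Assibilation: [guhotugu] → [guhosugu]
Rule 2 Degemination: no change — [guhosugu]
Rule 3 Syncope: [guhosugu] → [ghosgu]
Rule Rule 3 changed 2 position(s).

2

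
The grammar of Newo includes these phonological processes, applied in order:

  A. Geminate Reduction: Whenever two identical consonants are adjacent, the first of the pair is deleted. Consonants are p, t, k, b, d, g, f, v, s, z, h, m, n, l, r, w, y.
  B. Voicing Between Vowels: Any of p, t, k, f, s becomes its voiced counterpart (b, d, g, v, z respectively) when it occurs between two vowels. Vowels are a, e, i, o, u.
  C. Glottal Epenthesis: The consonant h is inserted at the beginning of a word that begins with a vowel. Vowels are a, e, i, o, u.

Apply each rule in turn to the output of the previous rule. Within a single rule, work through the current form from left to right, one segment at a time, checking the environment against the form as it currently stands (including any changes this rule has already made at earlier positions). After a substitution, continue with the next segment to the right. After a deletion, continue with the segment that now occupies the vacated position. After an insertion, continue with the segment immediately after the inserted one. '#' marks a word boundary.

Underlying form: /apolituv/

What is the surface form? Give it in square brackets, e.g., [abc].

[haboliduv]

A Geminate Reduction: no change — [apolituv]
B Voicing Between Vowels: [apolituv] → [aboliduv]
C Glottal Epenthesis: [aboliduv] → [haboliduv]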